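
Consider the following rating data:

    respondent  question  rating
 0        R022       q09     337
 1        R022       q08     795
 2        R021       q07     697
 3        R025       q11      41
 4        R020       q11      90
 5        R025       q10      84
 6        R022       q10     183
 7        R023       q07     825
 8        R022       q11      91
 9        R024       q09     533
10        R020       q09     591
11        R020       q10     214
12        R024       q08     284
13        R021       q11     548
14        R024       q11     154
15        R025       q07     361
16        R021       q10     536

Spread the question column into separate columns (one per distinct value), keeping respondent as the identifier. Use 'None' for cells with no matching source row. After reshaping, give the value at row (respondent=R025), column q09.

No long-format row has respondent=R025 and question=q09, so the cell is None.

None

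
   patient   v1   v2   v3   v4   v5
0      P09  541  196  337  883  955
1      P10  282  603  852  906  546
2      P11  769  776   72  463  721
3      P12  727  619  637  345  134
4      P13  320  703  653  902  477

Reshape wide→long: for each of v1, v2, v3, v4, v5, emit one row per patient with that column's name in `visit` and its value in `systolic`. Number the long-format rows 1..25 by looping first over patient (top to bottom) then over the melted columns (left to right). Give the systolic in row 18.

25 rows total (5 × 5). Row 18: index ⌊(18-1)/5⌋ = 3 into patient → P12; (18-1) mod 5 = 2 into the melted columns → v3.
So row 18 is (P12, v3, 637); systolic = 637.

637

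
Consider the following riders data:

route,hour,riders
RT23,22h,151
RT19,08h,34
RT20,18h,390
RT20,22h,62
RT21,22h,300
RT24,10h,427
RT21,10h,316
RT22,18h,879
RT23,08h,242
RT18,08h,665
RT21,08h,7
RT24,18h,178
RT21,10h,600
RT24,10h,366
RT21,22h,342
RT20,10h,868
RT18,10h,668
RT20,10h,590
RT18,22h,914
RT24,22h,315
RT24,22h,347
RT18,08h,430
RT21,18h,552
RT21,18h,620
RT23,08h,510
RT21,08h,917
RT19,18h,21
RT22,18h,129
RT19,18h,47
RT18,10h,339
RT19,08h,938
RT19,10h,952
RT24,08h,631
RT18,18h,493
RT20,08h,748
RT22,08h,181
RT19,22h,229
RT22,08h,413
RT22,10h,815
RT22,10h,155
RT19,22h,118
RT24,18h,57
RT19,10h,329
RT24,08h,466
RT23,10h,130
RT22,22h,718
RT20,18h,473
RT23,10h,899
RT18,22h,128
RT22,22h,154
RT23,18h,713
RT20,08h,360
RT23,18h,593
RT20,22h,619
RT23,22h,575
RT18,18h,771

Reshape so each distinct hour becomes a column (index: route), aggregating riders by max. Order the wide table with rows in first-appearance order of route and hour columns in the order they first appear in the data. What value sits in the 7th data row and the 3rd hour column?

771

With rows in first-appearance order of route, row 7 is route=RT18. hour columns in first-appearance order: 22h, 08h, 18h, 10h; column 3 is 18h.
Long rows with route=RT18, hour=18h: max(493, 771) = 771.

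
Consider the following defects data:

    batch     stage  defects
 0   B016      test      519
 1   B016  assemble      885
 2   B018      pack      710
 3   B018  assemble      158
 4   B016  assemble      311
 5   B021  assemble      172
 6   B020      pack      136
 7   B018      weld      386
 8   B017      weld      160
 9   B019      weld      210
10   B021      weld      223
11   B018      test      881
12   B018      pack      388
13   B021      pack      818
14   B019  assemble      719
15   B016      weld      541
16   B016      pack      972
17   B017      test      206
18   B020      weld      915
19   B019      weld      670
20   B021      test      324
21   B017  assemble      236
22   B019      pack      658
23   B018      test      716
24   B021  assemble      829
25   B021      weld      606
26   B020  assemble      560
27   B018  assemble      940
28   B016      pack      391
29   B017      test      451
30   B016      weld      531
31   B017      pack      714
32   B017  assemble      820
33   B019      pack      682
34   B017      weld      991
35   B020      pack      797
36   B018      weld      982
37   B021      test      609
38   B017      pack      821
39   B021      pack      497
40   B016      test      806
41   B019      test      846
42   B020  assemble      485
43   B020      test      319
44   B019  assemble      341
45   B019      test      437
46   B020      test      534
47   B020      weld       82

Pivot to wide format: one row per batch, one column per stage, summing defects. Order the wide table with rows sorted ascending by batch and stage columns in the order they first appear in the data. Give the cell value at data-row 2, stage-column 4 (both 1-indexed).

1151

With rows sorted ascending by batch, row 2 is batch=B017. stage columns in first-appearance order: test, assemble, pack, weld; column 4 is weld.
Long rows with batch=B017, stage=weld: 160 + 991 = 1151.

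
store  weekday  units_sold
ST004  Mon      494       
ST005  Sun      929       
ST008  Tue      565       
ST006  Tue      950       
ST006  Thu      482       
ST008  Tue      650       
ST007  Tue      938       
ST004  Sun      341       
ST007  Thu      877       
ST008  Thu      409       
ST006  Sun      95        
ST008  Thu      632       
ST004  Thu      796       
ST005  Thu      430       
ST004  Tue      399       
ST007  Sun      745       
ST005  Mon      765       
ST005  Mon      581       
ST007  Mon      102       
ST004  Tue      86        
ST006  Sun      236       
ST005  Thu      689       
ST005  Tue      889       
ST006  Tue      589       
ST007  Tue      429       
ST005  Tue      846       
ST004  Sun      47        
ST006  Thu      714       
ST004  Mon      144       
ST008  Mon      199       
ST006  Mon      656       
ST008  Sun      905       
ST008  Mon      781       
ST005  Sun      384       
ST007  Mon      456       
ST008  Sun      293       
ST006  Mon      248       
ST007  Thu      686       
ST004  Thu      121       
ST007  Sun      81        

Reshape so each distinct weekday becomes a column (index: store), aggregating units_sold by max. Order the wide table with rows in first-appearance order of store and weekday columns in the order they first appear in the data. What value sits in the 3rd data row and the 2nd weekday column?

905

With rows in first-appearance order of store, row 3 is store=ST008. weekday columns in first-appearance order: Mon, Sun, Tue, Thu; column 2 is Sun.
Long rows with store=ST008, weekday=Sun: max(905, 293) = 905.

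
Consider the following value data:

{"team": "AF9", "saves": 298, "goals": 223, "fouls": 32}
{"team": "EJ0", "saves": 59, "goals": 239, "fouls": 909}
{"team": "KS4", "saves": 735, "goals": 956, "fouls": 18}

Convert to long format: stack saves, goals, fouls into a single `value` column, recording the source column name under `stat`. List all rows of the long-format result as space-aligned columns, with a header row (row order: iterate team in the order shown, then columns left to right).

Each (team, column) pair becomes one row: 3 × 3 = 9 rows.
For example, (AF9, saves) → value=298.

team  stat   value
AF9   saves  298  
AF9   goals  223  
AF9   fouls  32   
EJ0   saves  59   
EJ0   goals  239  
EJ0   fouls  909  
KS4   saves  735  
KS4   goals  956  
KS4   fouls  18   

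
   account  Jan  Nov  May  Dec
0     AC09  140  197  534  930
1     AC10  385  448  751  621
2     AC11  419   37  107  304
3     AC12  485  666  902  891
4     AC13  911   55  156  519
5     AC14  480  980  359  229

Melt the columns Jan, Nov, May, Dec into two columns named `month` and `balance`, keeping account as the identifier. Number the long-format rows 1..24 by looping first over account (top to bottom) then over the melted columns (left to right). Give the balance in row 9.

419

24 rows total (6 × 4). Row 9: index ⌊(9-1)/4⌋ = 2 into account → AC11; (9-1) mod 4 = 0 into the melted columns → Jan.
So row 9 is (AC11, Jan, 419); balance = 419.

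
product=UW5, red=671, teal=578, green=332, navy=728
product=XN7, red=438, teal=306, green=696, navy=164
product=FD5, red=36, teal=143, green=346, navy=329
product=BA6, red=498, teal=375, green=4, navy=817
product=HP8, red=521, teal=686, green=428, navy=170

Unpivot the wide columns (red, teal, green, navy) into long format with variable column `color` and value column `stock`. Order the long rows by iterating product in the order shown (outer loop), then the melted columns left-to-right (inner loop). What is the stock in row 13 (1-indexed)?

498

20 rows total (5 × 4). Row 13: index ⌊(13-1)/4⌋ = 3 into product → BA6; (13-1) mod 4 = 0 into the melted columns → red.
So row 13 is (BA6, red, 498); stock = 498.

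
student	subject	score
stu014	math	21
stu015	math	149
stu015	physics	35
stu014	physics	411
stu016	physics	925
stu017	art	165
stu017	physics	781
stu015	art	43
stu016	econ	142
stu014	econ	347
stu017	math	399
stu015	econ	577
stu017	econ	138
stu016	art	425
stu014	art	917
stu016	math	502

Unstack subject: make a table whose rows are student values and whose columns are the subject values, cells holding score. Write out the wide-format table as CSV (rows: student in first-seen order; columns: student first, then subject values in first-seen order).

Columns: student plus the 4 distinct subject values (math, physics, art, econ).
For example, row stu014 column math takes score=21 from the long row (stu014, math).

student,math,physics,art,econ
stu014,21,411,917,347
stu015,149,35,43,577
stu016,502,925,425,142
stu017,399,781,165,138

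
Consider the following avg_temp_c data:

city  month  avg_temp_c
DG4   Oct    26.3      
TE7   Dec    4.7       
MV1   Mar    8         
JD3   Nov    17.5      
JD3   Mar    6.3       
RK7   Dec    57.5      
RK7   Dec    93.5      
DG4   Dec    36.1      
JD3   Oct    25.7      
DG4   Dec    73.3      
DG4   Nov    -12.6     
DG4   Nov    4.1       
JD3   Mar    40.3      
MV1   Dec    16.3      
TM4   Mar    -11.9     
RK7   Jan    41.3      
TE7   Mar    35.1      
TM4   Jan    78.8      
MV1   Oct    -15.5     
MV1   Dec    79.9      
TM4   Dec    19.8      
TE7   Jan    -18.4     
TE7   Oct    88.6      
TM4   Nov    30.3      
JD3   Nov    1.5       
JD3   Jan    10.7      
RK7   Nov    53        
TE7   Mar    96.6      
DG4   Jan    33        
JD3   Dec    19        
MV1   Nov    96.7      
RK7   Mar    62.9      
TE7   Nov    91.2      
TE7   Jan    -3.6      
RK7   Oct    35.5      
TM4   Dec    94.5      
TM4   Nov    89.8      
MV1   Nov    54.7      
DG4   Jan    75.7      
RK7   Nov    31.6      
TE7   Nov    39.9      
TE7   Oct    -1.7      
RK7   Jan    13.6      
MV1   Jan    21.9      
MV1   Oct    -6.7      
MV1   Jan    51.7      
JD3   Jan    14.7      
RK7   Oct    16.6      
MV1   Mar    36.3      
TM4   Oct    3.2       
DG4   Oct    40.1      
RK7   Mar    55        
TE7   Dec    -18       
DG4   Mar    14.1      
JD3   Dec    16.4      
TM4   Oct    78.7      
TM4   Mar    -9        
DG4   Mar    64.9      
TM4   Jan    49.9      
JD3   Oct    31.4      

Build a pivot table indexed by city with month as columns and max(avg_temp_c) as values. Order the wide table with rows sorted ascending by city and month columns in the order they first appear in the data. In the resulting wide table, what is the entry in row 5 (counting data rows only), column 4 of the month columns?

91.2

With rows sorted ascending by city, row 5 is city=TE7. month columns in first-appearance order: Oct, Dec, Mar, Nov, Jan; column 4 is Nov.
Long rows with city=TE7, month=Nov: max(91.2, 39.9) = 91.2.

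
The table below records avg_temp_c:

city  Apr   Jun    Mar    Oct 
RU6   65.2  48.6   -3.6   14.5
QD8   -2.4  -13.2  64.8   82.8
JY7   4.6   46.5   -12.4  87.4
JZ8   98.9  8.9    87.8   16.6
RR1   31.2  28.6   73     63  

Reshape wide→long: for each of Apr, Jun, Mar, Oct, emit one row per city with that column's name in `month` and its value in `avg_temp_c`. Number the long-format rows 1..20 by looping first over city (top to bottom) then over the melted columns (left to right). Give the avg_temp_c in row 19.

73

20 rows total (5 × 4). Row 19: index ⌊(19-1)/4⌋ = 4 into city → RR1; (19-1) mod 4 = 2 into the melted columns → Mar.
So row 19 is (RR1, Mar, 73); avg_temp_c = 73.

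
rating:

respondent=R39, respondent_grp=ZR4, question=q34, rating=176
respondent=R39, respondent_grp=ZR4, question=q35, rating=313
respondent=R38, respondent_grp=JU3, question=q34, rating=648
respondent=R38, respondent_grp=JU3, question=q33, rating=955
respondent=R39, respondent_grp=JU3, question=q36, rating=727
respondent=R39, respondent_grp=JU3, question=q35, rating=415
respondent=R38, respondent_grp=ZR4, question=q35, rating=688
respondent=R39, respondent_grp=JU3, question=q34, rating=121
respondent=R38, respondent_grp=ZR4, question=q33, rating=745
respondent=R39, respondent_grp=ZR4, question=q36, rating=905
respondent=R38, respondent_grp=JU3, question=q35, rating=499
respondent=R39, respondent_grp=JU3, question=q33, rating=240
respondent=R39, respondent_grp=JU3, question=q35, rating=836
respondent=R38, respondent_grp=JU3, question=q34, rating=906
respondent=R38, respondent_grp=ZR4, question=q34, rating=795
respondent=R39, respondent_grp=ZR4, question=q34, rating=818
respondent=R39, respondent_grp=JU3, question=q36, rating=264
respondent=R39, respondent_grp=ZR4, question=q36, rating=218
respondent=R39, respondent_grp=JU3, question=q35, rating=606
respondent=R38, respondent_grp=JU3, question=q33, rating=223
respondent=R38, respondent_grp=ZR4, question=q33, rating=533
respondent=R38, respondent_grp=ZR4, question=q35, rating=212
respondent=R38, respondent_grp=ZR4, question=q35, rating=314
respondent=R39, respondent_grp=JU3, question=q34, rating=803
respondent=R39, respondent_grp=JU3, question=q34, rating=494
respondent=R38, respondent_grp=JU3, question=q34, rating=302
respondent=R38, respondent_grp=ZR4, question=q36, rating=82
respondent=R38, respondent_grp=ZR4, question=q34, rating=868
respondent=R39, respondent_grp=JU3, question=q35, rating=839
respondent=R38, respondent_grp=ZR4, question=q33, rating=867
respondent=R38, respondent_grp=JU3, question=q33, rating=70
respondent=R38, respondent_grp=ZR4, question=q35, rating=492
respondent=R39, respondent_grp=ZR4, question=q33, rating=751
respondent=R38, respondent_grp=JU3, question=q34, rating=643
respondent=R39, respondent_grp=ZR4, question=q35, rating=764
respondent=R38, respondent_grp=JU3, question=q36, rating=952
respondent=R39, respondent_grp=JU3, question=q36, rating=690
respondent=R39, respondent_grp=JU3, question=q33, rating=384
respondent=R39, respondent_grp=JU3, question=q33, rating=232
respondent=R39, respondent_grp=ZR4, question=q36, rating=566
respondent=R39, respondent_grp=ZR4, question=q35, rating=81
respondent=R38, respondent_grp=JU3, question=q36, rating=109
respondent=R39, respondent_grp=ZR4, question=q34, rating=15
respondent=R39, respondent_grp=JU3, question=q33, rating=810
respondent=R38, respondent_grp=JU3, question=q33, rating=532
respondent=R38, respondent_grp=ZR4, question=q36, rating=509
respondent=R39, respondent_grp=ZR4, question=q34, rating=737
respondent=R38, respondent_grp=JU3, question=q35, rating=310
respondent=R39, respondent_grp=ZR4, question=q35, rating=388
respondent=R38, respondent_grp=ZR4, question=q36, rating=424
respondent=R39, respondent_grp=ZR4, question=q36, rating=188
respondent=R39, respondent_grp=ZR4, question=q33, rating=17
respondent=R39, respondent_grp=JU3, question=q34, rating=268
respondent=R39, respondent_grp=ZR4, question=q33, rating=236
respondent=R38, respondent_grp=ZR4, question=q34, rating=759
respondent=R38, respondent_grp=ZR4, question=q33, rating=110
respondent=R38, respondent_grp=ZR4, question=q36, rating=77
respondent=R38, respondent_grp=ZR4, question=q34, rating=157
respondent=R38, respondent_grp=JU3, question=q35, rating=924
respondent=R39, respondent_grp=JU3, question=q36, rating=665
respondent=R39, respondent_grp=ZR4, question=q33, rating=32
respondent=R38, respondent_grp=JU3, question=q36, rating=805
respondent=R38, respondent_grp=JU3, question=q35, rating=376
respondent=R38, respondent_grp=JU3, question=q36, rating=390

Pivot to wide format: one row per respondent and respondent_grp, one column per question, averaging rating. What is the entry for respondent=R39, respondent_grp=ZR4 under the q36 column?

469.25

Rows with respondent=R39, respondent_grp=ZR4 and question=q36: rating values are 905, 218, 566, 188.
(905 + 218 + 566 + 188) / 4 = 469.25.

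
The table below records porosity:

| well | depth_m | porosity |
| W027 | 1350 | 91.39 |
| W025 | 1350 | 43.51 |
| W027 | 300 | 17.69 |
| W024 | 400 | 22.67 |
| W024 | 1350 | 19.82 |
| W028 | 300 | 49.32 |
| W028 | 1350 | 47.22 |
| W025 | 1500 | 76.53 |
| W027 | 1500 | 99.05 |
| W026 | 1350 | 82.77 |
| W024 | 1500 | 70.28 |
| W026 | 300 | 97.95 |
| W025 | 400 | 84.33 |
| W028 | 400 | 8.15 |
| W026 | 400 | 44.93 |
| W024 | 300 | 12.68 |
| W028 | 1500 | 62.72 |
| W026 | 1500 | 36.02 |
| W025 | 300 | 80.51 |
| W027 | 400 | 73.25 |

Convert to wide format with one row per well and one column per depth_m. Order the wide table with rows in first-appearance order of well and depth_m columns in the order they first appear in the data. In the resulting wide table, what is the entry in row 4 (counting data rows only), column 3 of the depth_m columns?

8.15

With rows in first-appearance order of well, row 4 is well=W028. depth_m columns in first-appearance order: 1350, 300, 400, 1500; column 3 is 400.
Long rows with well=W028, depth_m=400: porosity = 8.15.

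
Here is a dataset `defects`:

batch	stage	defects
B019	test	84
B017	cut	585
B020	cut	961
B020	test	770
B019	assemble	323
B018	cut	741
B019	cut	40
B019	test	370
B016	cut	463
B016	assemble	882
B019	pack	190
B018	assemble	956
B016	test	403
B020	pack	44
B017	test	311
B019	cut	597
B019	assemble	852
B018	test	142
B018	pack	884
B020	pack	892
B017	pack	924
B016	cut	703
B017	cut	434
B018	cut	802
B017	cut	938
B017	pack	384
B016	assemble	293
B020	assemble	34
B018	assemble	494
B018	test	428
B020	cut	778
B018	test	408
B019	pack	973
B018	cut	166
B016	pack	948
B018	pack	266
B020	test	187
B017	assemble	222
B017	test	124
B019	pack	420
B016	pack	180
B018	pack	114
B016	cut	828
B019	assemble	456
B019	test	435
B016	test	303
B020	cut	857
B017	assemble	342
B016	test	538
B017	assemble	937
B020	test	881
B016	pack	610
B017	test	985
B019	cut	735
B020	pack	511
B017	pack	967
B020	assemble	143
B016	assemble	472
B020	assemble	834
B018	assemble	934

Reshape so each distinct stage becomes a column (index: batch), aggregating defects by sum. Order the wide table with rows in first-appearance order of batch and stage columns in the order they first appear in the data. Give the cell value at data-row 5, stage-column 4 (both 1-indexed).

1738

With rows in first-appearance order of batch, row 5 is batch=B016. stage columns in first-appearance order: test, cut, assemble, pack; column 4 is pack.
Long rows with batch=B016, stage=pack: 948 + 180 + 610 = 1738.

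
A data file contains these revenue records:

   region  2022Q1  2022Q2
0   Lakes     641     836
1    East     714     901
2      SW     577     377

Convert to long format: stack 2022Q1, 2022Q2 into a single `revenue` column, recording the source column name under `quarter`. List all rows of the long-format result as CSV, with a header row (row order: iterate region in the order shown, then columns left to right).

region,quarter,revenue
Lakes,2022Q1,641
Lakes,2022Q2,836
East,2022Q1,714
East,2022Q2,901
SW,2022Q1,577
SW,2022Q2,377

Each (region, column) pair becomes one row: 3 × 2 = 6 rows.
For example, (Lakes, 2022Q1) → revenue=641.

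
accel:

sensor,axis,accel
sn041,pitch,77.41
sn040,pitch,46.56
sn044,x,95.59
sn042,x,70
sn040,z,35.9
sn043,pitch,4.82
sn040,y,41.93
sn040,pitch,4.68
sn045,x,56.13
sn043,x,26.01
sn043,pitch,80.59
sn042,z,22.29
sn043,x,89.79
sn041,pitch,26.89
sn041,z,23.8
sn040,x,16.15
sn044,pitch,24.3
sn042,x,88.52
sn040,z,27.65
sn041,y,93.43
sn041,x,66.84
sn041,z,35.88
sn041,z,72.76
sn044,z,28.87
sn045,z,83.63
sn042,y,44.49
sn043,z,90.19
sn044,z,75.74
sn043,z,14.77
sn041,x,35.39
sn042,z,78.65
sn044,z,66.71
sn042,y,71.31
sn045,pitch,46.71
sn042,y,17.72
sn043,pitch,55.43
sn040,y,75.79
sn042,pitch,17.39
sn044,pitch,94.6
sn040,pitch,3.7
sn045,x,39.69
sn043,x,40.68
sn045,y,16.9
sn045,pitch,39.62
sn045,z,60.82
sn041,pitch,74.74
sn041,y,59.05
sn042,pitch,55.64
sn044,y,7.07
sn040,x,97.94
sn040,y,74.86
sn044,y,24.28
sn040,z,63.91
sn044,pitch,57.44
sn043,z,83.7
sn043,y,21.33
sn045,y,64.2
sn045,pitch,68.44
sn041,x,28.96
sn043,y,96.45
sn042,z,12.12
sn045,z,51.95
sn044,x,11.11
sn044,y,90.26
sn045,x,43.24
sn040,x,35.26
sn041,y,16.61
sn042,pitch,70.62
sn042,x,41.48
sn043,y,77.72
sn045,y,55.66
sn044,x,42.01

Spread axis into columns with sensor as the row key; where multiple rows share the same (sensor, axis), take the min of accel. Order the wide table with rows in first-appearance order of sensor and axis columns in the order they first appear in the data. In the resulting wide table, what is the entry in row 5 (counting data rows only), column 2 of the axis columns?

26.01

With rows in first-appearance order of sensor, row 5 is sensor=sn043. axis columns in first-appearance order: pitch, x, z, y; column 2 is x.
Long rows with sensor=sn043, axis=x: min(26.01, 89.79, 40.68) = 26.01.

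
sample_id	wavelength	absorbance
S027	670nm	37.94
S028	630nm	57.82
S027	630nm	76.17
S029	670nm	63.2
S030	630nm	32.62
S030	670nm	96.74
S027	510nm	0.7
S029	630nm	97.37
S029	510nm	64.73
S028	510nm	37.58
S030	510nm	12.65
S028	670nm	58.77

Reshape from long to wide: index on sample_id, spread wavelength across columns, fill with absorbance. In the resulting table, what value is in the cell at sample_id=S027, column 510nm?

Wide layout: rows indexed by sample_id, columns are the 3 distinct wavelength values (670nm, 630nm, 510nm).
Cell (sample_id=S027, wavelength=510nm) draws from the long row where sample_id=S027 and wavelength=510nm, which has absorbance=0.7.

0.7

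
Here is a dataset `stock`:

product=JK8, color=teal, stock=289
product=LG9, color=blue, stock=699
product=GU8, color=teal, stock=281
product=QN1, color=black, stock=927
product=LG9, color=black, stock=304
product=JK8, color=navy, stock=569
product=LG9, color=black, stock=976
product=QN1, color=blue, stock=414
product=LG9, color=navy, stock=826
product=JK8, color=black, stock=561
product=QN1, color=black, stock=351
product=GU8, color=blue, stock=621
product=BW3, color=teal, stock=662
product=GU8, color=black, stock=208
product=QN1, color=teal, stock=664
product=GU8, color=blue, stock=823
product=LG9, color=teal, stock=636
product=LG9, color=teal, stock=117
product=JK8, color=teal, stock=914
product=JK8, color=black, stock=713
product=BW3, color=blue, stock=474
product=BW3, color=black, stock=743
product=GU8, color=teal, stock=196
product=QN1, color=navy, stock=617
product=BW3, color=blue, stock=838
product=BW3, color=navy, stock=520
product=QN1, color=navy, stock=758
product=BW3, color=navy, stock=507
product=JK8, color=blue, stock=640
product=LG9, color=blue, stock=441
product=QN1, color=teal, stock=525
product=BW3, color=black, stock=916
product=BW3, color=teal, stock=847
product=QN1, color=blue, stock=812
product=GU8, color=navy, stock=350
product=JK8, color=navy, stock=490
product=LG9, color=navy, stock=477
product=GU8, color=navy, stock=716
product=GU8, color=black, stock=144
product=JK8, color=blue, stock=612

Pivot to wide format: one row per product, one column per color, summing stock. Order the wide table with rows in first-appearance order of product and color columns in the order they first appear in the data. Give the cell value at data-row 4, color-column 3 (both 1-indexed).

With rows in first-appearance order of product, row 4 is product=QN1. color columns in first-appearance order: teal, blue, black, navy; column 3 is black.
Long rows with product=QN1, color=black: 927 + 351 = 1278.

1278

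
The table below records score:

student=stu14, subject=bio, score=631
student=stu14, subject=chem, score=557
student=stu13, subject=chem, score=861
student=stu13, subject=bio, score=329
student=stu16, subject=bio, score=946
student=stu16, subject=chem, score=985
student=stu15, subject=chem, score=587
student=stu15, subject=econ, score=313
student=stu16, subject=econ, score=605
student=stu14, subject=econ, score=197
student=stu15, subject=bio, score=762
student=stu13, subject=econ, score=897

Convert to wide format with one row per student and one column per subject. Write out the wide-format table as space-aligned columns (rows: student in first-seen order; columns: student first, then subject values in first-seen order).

Columns: student plus the 3 distinct subject values (bio, chem, econ).
For example, row stu14 column bio takes score=631 from the long row (stu14, bio).

student  bio  chem  econ
stu14    631  557   197 
stu13    329  861   897 
stu16    946  985   605 
stu15    762  587   313 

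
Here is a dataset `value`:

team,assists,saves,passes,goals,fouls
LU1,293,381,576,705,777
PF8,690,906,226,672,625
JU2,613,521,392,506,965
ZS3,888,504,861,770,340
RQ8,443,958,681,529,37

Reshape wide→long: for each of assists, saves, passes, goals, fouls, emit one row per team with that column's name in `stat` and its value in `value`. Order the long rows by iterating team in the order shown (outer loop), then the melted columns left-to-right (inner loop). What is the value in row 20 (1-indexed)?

25 rows total (5 × 5). Row 20: index ⌊(20-1)/5⌋ = 3 into team → ZS3; (20-1) mod 5 = 4 into the melted columns → fouls.
So row 20 is (ZS3, fouls, 340); value = 340.

340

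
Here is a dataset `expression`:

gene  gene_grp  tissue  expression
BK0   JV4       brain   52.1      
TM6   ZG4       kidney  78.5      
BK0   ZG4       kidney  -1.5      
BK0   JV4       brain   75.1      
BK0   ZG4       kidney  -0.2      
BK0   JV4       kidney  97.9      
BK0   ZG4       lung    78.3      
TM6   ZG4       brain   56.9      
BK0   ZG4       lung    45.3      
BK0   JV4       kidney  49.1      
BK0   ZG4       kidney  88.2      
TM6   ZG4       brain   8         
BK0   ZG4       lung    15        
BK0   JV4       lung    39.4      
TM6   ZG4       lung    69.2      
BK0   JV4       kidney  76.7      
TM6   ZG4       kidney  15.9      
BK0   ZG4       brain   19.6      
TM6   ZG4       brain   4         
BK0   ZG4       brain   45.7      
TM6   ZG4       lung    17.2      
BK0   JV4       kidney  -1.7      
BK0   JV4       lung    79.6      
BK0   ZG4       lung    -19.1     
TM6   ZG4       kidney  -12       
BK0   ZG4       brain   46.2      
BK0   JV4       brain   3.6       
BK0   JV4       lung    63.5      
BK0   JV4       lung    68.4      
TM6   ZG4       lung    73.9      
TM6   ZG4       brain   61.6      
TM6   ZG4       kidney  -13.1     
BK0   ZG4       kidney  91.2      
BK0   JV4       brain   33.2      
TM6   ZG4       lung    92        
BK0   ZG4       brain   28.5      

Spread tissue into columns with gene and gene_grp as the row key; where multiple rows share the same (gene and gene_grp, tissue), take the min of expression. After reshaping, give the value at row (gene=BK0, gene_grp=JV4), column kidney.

-1.7

Rows with gene=BK0, gene_grp=JV4 and tissue=kidney: expression values are 97.9, 49.1, 76.7, -1.7.
min(97.9, 49.1, 76.7, -1.7) = -1.7.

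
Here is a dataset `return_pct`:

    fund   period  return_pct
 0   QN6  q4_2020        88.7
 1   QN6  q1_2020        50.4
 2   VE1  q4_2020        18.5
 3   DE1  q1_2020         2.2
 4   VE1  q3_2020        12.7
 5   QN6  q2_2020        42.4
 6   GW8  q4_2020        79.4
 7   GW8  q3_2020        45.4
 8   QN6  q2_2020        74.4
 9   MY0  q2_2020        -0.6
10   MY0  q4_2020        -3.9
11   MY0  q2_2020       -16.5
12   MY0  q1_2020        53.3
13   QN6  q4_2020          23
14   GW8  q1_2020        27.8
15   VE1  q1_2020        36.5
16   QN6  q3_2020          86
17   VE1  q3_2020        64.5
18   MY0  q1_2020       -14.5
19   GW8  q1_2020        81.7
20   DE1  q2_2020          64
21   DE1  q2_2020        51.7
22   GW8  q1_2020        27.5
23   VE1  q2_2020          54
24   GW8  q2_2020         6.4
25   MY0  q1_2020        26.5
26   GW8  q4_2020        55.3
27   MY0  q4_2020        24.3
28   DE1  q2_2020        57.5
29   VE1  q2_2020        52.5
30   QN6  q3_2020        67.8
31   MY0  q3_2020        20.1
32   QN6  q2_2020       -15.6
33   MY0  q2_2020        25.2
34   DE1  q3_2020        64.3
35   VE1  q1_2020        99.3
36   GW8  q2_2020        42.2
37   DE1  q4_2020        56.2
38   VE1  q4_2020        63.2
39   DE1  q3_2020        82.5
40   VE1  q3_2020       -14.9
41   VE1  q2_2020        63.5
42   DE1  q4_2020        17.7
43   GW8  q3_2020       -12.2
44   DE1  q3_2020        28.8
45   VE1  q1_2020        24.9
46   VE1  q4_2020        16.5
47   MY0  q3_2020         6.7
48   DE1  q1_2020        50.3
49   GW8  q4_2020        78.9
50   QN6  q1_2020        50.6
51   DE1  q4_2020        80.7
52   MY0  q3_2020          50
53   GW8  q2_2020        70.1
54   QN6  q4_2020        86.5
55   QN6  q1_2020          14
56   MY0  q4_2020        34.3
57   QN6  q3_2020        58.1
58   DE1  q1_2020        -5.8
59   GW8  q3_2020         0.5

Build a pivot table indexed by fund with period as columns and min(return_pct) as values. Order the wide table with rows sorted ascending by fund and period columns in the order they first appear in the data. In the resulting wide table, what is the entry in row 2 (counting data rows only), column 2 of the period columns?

27.5

With rows sorted ascending by fund, row 2 is fund=GW8. period columns in first-appearance order: q4_2020, q1_2020, q3_2020, q2_2020; column 2 is q1_2020.
Long rows with fund=GW8, period=q1_2020: min(27.8, 81.7, 27.5) = 27.5.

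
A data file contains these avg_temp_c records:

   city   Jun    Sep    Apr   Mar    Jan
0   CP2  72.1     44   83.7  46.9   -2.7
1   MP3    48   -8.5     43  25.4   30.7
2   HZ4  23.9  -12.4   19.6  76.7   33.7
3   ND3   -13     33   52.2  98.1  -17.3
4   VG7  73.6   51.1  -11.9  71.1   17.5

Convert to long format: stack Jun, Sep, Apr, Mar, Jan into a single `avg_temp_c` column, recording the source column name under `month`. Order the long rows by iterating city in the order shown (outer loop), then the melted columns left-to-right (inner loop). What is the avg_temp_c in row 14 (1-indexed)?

76.7

25 rows total (5 × 5). Row 14: index ⌊(14-1)/5⌋ = 2 into city → HZ4; (14-1) mod 5 = 3 into the melted columns → Mar.
So row 14 is (HZ4, Mar, 76.7); avg_temp_c = 76.7.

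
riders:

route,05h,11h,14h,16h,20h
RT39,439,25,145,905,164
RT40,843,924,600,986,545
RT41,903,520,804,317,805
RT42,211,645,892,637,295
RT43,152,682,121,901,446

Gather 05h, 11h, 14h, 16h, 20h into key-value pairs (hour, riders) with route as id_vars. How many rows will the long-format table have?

25

5 route values × 5 melted columns = 25 rows.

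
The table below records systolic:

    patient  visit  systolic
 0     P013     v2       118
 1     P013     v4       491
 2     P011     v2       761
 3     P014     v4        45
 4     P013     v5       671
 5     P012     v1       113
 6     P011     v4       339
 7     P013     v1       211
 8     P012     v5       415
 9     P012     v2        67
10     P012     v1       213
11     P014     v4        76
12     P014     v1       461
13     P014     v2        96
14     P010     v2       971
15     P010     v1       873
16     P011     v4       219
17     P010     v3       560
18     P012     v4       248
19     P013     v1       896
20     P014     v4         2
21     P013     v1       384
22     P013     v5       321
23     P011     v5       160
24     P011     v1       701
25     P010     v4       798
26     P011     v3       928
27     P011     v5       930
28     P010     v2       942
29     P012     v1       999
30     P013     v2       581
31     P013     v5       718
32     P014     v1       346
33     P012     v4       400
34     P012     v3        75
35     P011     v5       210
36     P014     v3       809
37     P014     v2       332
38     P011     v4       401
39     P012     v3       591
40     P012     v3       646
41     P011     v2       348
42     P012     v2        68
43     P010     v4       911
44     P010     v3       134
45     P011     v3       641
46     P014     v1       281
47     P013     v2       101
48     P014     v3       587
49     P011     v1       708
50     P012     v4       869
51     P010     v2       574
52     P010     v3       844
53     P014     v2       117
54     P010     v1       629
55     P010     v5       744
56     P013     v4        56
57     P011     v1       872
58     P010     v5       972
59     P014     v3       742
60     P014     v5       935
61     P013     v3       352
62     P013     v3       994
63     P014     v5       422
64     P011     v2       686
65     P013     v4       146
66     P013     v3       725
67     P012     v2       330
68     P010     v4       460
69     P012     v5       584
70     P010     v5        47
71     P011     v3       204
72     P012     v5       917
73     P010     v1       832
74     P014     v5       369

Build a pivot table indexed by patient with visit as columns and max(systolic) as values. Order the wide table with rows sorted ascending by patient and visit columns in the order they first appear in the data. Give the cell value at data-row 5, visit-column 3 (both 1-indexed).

935

With rows sorted ascending by patient, row 5 is patient=P014. visit columns in first-appearance order: v2, v4, v5, v1, v3; column 3 is v5.
Long rows with patient=P014, visit=v5: max(935, 422, 369) = 935.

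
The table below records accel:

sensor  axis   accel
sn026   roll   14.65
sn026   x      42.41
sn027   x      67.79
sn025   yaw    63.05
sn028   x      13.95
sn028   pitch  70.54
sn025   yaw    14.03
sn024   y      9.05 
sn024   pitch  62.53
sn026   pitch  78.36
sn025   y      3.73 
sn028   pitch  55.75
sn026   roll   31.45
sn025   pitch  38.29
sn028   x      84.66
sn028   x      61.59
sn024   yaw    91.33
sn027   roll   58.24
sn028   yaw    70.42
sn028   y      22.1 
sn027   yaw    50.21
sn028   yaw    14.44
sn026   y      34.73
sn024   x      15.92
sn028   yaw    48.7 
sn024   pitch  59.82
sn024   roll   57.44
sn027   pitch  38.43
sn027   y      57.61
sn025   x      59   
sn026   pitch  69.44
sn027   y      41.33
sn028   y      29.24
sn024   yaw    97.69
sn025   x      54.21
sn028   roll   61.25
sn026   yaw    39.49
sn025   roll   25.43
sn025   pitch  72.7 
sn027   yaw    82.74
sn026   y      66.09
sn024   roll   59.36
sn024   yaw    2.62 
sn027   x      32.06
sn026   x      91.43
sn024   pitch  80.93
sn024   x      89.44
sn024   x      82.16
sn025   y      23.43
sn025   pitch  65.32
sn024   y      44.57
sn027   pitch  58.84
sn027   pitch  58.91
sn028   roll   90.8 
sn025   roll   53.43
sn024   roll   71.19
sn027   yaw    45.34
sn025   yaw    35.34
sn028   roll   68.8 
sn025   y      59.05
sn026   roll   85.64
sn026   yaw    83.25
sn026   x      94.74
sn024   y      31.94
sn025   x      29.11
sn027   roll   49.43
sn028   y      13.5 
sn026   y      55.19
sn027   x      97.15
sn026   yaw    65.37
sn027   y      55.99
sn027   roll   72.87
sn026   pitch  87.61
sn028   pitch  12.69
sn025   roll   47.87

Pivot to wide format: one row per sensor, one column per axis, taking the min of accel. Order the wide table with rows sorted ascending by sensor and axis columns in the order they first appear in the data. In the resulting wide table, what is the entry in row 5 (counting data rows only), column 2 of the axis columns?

With rows sorted ascending by sensor, row 5 is sensor=sn028. axis columns in first-appearance order: roll, x, yaw, pitch, y; column 2 is x.
Long rows with sensor=sn028, axis=x: min(13.95, 84.66, 61.59) = 13.95.

13.95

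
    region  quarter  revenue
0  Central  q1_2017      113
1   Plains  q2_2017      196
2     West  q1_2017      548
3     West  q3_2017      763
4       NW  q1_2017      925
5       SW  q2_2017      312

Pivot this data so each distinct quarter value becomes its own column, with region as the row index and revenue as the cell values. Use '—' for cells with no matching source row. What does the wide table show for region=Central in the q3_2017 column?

No long-format row has region=Central and quarter=q3_2017, so the cell is —.

—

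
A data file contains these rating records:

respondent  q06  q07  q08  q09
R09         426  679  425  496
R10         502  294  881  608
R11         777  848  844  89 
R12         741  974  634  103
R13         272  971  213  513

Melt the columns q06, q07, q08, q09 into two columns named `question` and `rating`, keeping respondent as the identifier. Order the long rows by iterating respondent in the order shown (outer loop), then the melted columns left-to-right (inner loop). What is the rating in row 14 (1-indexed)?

20 rows total (5 × 4). Row 14: index ⌊(14-1)/4⌋ = 3 into respondent → R12; (14-1) mod 4 = 1 into the melted columns → q07.
So row 14 is (R12, q07, 974); rating = 974.

974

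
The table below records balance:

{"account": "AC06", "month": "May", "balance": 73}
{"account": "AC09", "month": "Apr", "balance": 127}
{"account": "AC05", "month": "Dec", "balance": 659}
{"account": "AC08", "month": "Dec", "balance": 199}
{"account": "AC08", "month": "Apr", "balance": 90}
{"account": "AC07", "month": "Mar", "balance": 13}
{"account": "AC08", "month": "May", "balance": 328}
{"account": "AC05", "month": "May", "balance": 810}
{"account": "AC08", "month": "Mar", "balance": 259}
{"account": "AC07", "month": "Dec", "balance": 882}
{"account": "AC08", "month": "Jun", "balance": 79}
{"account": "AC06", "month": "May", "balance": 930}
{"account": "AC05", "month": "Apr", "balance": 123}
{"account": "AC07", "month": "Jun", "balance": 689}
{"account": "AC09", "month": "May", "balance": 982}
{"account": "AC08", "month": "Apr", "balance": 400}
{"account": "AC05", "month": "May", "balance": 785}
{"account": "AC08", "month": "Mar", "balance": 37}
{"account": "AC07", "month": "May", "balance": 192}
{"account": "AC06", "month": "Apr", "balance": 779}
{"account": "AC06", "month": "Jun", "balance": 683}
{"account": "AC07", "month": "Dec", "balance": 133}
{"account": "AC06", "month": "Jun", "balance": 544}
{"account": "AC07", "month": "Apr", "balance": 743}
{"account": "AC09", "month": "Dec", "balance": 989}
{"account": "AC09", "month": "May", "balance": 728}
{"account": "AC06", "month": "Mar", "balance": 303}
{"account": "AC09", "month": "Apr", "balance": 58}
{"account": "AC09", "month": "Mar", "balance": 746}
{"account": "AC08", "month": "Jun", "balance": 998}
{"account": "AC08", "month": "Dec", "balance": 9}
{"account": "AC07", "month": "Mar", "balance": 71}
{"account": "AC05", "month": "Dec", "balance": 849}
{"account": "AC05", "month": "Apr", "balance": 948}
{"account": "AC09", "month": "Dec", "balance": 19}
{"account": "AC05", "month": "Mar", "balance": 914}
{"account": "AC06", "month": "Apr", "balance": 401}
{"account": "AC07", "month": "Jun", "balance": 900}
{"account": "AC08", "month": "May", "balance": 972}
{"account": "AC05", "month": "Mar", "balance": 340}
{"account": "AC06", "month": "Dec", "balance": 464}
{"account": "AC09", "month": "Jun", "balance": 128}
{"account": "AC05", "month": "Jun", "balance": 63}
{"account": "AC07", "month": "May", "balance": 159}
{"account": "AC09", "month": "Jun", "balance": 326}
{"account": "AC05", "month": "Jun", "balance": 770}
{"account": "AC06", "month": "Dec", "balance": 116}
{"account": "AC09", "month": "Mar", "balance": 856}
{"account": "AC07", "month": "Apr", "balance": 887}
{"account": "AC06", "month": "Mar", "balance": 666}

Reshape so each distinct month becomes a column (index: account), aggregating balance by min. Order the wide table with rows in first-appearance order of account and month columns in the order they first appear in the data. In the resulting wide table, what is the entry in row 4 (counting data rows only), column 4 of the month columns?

37

With rows in first-appearance order of account, row 4 is account=AC08. month columns in first-appearance order: May, Apr, Dec, Mar, Jun; column 4 is Mar.
Long rows with account=AC08, month=Mar: min(259, 37) = 37.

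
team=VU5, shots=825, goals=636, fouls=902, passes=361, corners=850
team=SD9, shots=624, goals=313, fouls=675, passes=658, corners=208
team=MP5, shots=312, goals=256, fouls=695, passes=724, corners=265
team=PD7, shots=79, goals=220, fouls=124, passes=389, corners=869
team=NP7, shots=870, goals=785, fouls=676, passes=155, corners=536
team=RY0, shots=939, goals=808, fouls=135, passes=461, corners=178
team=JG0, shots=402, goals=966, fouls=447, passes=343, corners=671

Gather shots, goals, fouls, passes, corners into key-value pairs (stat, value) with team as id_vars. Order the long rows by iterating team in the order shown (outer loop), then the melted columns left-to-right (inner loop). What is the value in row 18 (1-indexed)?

124

35 rows total (7 × 5). Row 18: index ⌊(18-1)/5⌋ = 3 into team → PD7; (18-1) mod 5 = 2 into the melted columns → fouls.
So row 18 is (PD7, fouls, 124); value = 124.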